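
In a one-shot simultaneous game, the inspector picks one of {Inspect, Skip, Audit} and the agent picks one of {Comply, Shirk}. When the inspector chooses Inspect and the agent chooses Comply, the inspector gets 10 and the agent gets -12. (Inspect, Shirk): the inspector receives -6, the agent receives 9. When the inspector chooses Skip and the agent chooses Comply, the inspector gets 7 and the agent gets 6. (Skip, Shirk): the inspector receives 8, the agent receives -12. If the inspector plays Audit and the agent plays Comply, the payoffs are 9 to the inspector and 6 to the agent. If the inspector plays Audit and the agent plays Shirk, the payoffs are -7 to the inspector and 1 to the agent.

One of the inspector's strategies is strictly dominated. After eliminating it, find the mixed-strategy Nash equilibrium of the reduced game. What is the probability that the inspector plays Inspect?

p = 6/13

The inspector's strategy Audit is strictly dominated by Inspect: 10 > 9 and -6 > -7. Eliminate Audit.
Set the agent's expected payoff from Comply equal to that from Shirk:
  the agent's expected payoff from Comply: p·(-12) + (1−p)·6 = -18p + 6
  the agent's expected payoff from Shirk: p·9 + (1−p)·(-12) = 21p - 12
  -18p + 6 = 21p - 12  ⇒  -39p = -18  ⇒  p = 6/13.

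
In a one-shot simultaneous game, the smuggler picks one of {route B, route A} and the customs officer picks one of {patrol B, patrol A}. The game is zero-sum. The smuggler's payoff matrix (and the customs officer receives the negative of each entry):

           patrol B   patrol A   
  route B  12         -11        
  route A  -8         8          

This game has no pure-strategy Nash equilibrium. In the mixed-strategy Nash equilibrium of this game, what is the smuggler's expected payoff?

The smuggler's indifference between route B and route A determines the customs officer's mixing probability q:
  the smuggler's payoff from route B: q·12 + (1−q)·(-11) = 23q - 11
  the smuggler's payoff from route A: q·(-8) + (1−q)·8 = -16q + 8
  23q - 11 = -16q + 8  ⇒  39q = 19  ⇒  q = 19/39.
At equilibrium the smuggler is indifferent across rows, so the smuggler's payoff equals the payoff from route B: (19/39)·12 + (20/39)·(-11) = 8/39.

8/39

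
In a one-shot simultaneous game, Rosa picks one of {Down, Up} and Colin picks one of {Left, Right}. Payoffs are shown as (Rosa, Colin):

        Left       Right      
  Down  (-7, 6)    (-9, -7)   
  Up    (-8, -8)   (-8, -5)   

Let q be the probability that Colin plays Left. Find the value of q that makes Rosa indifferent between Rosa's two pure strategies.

q = 1/2

Colin's mix must leave Rosa indifferent between Down and Up.
  Rosa's payoff to Down: q·(-7) + (1−q)·(-9) = 2q - 9
  Rosa's payoff to Up: q·(-8) + (1−q)·(-8) = -8
  2q - 9 = -8  ⇒  2q = 1  ⇒  q = 1/2.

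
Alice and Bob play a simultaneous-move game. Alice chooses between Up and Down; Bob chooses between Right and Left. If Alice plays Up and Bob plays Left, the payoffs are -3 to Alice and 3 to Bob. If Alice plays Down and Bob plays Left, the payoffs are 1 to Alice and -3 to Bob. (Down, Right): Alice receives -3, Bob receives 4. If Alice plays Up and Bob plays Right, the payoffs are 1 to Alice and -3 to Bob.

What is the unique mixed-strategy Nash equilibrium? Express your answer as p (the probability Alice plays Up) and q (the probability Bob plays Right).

p = 7/13, q = 1/2

Bob's indifference between Right and Left determines Alice's mixing probability p:
  Bob's payoff from Right: p·(-3) + (1−p)·4 = -7p + 4
  Bob's payoff from Left: p·3 + (1−p)·(-3) = 6p - 3
  -7p + 4 = 6p - 3  ⇒  -13p = -7  ⇒  p = 7/13.
For Alice to be willing to mix, Alice must be indifferent between Up and Down, which pins down Bob's mix.
  Alice's payoff to Up: q·1 + (1−q)·(-3) = 4q - 3
  Alice's payoff to Down: q·(-3) + (1−q)·1 = -4q + 1
  4q - 3 = -4q + 1  ⇒  8q = 4  ⇒  q = 1/2.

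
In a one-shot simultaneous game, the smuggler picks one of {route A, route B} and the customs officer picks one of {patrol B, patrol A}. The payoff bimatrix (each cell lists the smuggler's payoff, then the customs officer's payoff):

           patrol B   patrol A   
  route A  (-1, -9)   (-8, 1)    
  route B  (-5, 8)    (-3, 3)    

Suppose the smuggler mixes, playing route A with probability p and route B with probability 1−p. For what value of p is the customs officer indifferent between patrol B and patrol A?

The smuggler's mix must leave the customs officer indifferent between patrol B and patrol A.
  the customs officer's expected payoff from patrol B: p·(-9) + (1−p)·8 = -17p + 8
  the customs officer's expected payoff from patrol A: p·1 + (1−p)·3 = -2p + 3
  -17p + 8 = -2p + 3  ⇒  -15p = -5  ⇒  p = 1/3.

p = 1/3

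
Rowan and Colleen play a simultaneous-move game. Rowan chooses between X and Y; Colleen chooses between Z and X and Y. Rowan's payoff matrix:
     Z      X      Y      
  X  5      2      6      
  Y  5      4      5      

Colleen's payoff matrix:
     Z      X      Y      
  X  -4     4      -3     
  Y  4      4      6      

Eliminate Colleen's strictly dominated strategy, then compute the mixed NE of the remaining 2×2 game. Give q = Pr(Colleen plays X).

Colleen's strategy Z is strictly dominated by Y: -3 > -4 and 6 > 4. Eliminate Z.
Set Rowan's expected payoff from X equal to that from Y:
  Rowan's expected payoff from X: q·2 + (1−q)·6 = -4q + 6
  Rowan's expected payoff from Y: q·4 + (1−q)·5 = -q + 5
  -4q + 6 = -q + 5  ⇒  -3q = -1  ⇒  q = 1/3.

q = 1/3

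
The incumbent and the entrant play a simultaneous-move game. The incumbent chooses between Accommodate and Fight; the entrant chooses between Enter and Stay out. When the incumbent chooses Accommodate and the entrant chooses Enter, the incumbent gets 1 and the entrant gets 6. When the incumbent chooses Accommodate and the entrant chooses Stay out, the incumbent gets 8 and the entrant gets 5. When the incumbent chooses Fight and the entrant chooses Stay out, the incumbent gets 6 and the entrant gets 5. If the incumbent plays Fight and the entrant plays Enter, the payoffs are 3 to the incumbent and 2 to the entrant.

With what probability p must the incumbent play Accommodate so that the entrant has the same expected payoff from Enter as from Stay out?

p = 3/4

The incumbent's mix must leave the entrant indifferent between Enter and Stay out.
  the entrant's expected payoff from Enter: p·6 + (1−p)·2 = 4p + 2
  the entrant's expected payoff from Stay out: p·5 + (1−p)·5 = 5
  4p + 2 = 5  ⇒  4p = 3  ⇒  p = 3/4.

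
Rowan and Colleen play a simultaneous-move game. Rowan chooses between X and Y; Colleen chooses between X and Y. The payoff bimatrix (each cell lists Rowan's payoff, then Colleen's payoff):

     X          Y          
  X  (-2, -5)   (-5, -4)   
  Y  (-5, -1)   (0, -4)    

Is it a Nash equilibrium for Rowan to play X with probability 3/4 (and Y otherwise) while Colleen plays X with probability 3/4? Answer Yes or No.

Given Colleen's mix q = 3/4, Rowan's payoff from X is -11/4 but from Y is -15/4. Rowan strictly prefers X, so Rowan would not mix.
So the proposed profile is not a Nash equilibrium.

No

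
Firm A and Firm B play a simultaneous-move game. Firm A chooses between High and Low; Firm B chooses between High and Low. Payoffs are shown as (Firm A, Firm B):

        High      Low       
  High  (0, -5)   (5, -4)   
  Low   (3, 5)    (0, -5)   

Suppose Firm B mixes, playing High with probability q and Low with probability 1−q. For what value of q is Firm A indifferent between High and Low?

Set Firm A's expected payoff from High equal to that from Low:
  Firm A's expected payoff from High: q·0 + (1−q)·5 = -5q + 5
  Firm A's expected payoff from Low: q·3 + (1−q)·0 = 3q
  -5q + 5 = 3q  ⇒  -8q = -5  ⇒  q = 5/8.

q = 5/8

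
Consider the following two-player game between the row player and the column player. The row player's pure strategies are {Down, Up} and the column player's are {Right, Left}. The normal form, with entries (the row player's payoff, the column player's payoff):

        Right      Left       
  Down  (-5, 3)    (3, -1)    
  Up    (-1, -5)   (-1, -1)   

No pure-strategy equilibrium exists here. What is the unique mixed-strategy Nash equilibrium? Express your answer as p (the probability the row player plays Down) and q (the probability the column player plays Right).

The row player's mix must leave the column player indifferent between Right and Left.
  the column player's expected payoff from Right: p·3 + (1−p)·(-5) = 8p - 5
  the column player's expected payoff from Left: p·(-1) + (1−p)·(-1) = -1
  8p - 5 = -1  ⇒  8p = 4  ⇒  p = 1/2.
Set the row player's expected payoff from Down equal to that from Up:
  the row player's expected payoff from Down: q·(-5) + (1−q)·3 = -8q + 3
  the row player's expected payoff from Up: q·(-1) + (1−q)·(-1) = -1
  -8q + 3 = -1  ⇒  -8q = -4  ⇒  q = 1/2.

p = 1/2, q = 1/2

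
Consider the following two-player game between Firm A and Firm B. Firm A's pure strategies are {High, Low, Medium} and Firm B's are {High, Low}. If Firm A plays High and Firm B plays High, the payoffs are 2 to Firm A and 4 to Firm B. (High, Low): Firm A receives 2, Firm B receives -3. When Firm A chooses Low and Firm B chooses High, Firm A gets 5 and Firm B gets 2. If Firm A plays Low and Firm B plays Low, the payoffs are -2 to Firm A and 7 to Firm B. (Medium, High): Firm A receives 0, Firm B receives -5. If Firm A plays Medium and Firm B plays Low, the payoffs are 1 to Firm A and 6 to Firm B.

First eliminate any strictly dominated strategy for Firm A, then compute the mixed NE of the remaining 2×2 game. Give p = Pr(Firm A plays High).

Firm A's strategy Medium is strictly dominated by High: 2 > 0 and 2 > 1. Eliminate Medium.
Firm A's mix must leave Firm B indifferent between High and Low.
  Firm B's payoff to High: p·4 + (1−p)·2 = 2p + 2
  Firm B's payoff to Low: p·(-3) + (1−p)·7 = -10p + 7
  2p + 2 = -10p + 7  ⇒  12p = 5  ⇒  p = 5/12.

p = 5/12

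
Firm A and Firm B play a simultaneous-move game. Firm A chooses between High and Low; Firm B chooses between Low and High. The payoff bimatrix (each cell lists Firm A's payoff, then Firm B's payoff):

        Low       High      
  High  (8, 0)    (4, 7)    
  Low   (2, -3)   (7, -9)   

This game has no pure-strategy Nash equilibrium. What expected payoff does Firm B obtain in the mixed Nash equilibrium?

-21/13

Firm B's indifference between Low and High determines Firm A's mixing probability p:
  Firm B's expected payoff from Low: p·0 + (1−p)·(-3) = 3p - 3
  Firm B's expected payoff from High: p·7 + (1−p)·(-9) = 16p - 9
  3p - 3 = 16p - 9  ⇒  -13p = -6  ⇒  p = 6/13.
At equilibrium Firm B is indifferent across columns, so Firm B's payoff equals the payoff from Low: (6/13)·0 + (7/13)·(-3) = -21/13.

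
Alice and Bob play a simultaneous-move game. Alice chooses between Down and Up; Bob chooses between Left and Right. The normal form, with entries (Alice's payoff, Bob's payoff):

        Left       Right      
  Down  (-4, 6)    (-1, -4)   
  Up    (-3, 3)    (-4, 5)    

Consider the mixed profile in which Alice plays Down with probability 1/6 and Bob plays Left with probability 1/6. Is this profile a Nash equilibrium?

No

Given Bob's mix q = 1/6, Alice's payoff from Down is -3/2 but from Up is -23/6. Alice strictly prefers Down, so Alice would not mix.
So the proposed profile is not a Nash equilibrium.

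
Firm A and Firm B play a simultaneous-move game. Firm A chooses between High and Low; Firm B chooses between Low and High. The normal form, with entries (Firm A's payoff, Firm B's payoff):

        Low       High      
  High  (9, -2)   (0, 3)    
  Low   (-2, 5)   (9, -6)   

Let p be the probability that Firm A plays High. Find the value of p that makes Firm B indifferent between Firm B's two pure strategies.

p = 11/16

For Firm B to be willing to mix, Firm B must be indifferent between Low and High, which pins down Firm A's mix.
  Firm B's payoff to Low: p·(-2) + (1−p)·5 = -7p + 5
  Firm B's payoff to High: p·3 + (1−p)·(-6) = 9p - 6
  -7p + 5 = 9p - 6  ⇒  -16p = -11  ⇒  p = 11/16.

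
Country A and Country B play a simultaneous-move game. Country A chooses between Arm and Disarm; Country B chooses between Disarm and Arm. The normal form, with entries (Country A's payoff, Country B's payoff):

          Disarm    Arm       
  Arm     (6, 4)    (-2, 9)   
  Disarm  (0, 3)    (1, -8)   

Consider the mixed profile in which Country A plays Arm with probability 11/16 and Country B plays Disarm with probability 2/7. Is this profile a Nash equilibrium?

No

Given Country B's mix q = 2/7, Country A's payoff from Arm is 2/7 but from Disarm is 5/7. Country A strictly prefers Disarm, so Country A would not mix.
So the proposed profile is not a Nash equilibrium.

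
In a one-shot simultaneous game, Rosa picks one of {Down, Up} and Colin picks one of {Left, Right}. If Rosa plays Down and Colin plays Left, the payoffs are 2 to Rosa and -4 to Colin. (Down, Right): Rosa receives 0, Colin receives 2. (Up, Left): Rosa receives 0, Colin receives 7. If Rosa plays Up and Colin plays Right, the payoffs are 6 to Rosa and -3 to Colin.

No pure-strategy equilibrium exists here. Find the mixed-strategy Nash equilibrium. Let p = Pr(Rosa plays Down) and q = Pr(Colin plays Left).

In a mixed equilibrium Colin is indifferent between Left and Right; this condition fixes p.
  Colin's payoff from Left: p·(-4) + (1−p)·7 = -11p + 7
  Colin's payoff from Right: p·2 + (1−p)·(-3) = 5p - 3
  -11p + 7 = 5p - 3  ⇒  -16p = -10  ⇒  p = 5/8.
Colin's mix must leave Rosa indifferent between Down and Up.
  Rosa's payoff from Down: q·2 + (1−q)·0 = 2q
  Rosa's payoff from Up: q·0 + (1−q)·6 = -6q + 6
  2q = -6q + 6  ⇒  8q = 6  ⇒  q = 3/4.

p = 5/8, q = 3/4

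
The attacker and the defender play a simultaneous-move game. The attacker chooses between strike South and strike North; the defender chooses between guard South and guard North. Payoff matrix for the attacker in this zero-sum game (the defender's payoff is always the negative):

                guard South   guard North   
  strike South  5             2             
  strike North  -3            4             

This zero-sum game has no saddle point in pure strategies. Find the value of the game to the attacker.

v = 13/5

For the attacker to be willing to mix, the attacker must be indifferent between strike South and strike North, which pins down the defender's mix.
  the attacker's payoff from strike South: q·5 + (1−q)·2 = 3q + 2
  the attacker's payoff from strike North: q·(-3) + (1−q)·4 = -7q + 4
  3q + 2 = -7q + 4  ⇒  10q = 2  ⇒  q = 1/5.
The value is the attacker's expected payoff against this mix (using strike South): (1/5)·5 + (4/5)·2 = 13/5.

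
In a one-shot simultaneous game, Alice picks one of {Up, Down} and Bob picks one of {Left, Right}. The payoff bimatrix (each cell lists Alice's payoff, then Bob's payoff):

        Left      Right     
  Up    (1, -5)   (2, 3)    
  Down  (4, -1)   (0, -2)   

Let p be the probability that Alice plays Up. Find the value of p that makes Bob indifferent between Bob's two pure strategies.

p = 1/9

For Bob to be willing to mix, Bob must be indifferent between Left and Right, which pins down Alice's mix.
  Bob's expected payoff from Left: p·(-5) + (1−p)·(-1) = -4p - 1
  Bob's expected payoff from Right: p·3 + (1−p)·(-2) = 5p - 2
  -4p - 1 = 5p - 2  ⇒  -9p = -1  ⇒  p = 1/9.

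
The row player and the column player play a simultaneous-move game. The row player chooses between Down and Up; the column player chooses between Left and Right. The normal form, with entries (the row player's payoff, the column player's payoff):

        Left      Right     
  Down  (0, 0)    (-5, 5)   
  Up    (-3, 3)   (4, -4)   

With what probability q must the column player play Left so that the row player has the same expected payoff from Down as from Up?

q = 3/4

The row player's indifference between Down and Up determines the column player's mixing probability q:
  the row player's payoff to Down: q·0 + (1−q)·(-5) = 5q - 5
  the row player's payoff to Up: q·(-3) + (1−q)·4 = -7q + 4
  5q - 5 = -7q + 4  ⇒  12q = 9  ⇒  q = 3/4.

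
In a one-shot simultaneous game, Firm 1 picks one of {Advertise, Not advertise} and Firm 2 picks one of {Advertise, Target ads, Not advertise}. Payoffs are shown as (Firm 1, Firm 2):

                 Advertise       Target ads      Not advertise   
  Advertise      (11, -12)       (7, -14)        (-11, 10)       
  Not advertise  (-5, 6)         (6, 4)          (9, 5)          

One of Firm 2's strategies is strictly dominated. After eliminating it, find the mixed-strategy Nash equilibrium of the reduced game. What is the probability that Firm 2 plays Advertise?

q = 5/9

Firm 2's strategy Target ads is strictly dominated by Advertise: -12 > -14 and 6 > 4. Eliminate Target ads.
In a mixed equilibrium Firm 1 is indifferent between Advertise and Not advertise; this condition fixes q.
  Firm 1's payoff to Advertise: q·11 + (1−q)·(-11) = 22q - 11
  Firm 1's payoff to Not advertise: q·(-5) + (1−q)·9 = -14q + 9
  22q - 11 = -14q + 9  ⇒  36q = 20  ⇒  q = 5/9.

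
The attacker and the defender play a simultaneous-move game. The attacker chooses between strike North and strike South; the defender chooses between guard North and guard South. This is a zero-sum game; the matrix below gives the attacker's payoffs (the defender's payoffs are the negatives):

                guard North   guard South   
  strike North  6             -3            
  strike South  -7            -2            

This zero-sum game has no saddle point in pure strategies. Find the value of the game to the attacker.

Set the attacker's expected payoff from strike North equal to that from strike South:
  the attacker's payoff to strike North: q·6 + (1−q)·(-3) = 9q - 3
  the attacker's payoff to strike South: q·(-7) + (1−q)·(-2) = -5q - 2
  9q - 3 = -5q - 2  ⇒  14q = 1  ⇒  q = 1/14.
The value is the attacker's expected payoff against this mix (using strike North): (1/14)·6 + (13/14)·(-3) = -33/14.

v = -33/14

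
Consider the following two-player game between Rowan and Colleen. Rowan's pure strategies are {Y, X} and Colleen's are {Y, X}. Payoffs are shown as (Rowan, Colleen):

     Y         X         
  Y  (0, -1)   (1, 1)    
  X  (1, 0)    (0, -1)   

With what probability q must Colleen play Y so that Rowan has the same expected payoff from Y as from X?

For Rowan to be willing to mix, Rowan must be indifferent between Y and X, which pins down Colleen's mix.
  Rowan's expected payoff from Y: q·0 + (1−q)·1 = -q + 1
  Rowan's expected payoff from X: q·1 + (1−q)·0 = q
  -q + 1 = q  ⇒  -2q = -1  ⇒  q = 1/2.

q = 1/2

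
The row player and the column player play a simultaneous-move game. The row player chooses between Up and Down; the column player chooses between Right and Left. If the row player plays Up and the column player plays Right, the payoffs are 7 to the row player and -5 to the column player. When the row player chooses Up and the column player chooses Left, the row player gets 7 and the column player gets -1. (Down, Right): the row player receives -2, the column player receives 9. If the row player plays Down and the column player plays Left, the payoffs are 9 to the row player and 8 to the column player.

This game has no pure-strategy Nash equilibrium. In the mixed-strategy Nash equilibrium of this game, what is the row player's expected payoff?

The row player's indifference between Up and Down determines the column player's mixing probability q:
  the row player's payoff from Up: q·7 + (1−q)·7 = 7
  the row player's payoff from Down: q·(-2) + (1−q)·9 = -11q + 9
  7 = -11q + 9  ⇒  11q = 2  ⇒  q = 2/11.
At equilibrium the row player is indifferent across rows, so the row player's payoff equals the payoff from Up: (2/11)·7 + (9/11)·7 = 7.

7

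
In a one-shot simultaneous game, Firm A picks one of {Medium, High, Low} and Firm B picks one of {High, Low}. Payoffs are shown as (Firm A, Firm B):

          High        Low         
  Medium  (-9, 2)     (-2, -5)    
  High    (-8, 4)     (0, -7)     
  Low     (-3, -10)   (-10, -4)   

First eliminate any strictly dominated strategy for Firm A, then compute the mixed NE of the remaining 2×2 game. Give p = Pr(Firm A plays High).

Firm A's strategy Medium is strictly dominated by High: -8 > -9 and 0 > -2. Eliminate Medium.
Firm B's indifference between High and Low determines Firm A's mixing probability p:
  Firm B's expected payoff from High: p·4 + (1−p)·(-10) = 14p - 10
  Firm B's expected payoff from Low: p·(-7) + (1−p)·(-4) = -3p - 4
  14p - 10 = -3p - 4  ⇒  17p = 6  ⇒  p = 6/17.

p = 6/17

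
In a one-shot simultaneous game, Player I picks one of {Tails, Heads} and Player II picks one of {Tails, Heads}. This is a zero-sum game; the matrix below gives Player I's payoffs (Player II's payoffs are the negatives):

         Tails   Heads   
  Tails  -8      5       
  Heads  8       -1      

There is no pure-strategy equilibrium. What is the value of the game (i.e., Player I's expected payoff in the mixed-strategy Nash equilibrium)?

v = 16/11

Set Player I's expected payoff from Tails equal to that from Heads:
  Player I's payoff from Tails: q·(-8) + (1−q)·5 = -13q + 5
  Player I's payoff from Heads: q·8 + (1−q)·(-1) = 9q - 1
  -13q + 5 = 9q - 1  ⇒  -22q = -6  ⇒  q = 3/11.
The value is Player I's expected payoff against this mix (using Tails): (3/11)·(-8) + (8/11)·5 = 16/11.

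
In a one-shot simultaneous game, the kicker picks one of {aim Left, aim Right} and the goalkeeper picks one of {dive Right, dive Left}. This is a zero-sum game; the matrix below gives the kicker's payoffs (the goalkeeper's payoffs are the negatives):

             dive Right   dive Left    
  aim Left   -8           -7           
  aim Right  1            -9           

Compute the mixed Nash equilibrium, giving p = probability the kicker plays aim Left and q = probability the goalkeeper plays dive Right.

In a mixed equilibrium the goalkeeper is indifferent between dive Right and dive Left; this condition fixes p.
  the goalkeeper's expected payoff from dive Right: p·8 + (1−p)·(-1) = 9p - 1
  the goalkeeper's expected payoff from dive Left: p·7 + (1−p)·9 = -2p + 9
  9p - 1 = -2p + 9  ⇒  11p = 10  ⇒  p = 10/11.
In a mixed equilibrium the kicker is indifferent between aim Left and aim Right; this condition fixes q.
  the kicker's payoff from aim Left: q·(-8) + (1−q)·(-7) = -q - 7
  the kicker's payoff from aim Right: q·1 + (1−q)·(-9) = 10q - 9
  -q - 7 = 10q - 9  ⇒  -11q = -2  ⇒  q = 2/11.

p = 10/11, q = 2/11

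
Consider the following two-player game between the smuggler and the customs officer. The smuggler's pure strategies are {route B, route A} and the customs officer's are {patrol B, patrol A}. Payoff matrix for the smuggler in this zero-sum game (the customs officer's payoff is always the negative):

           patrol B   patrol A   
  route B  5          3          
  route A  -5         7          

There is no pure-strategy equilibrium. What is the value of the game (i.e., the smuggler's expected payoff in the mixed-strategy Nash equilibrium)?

v = 25/7

Set the smuggler's expected payoff from route B equal to that from route A:
  the smuggler's expected payoff from route B: q·5 + (1−q)·3 = 2q + 3
  the smuggler's expected payoff from route A: q·(-5) + (1−q)·7 = -12q + 7
  2q + 3 = -12q + 7  ⇒  14q = 4  ⇒  q = 2/7.
The value is the smuggler's expected payoff against this mix (using route B): (2/7)·5 + (5/7)·3 = 25/7.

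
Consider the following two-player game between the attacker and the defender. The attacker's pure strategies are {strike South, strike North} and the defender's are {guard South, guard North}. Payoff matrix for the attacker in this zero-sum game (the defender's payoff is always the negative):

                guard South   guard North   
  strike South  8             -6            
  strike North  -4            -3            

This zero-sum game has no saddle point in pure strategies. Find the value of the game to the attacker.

v = -16/5

The attacker's indifference between strike South and strike North determines the defender's mixing probability q:
  the attacker's payoff from strike South: q·8 + (1−q)·(-6) = 14q - 6
  the attacker's payoff from strike North: q·(-4) + (1−q)·(-3) = -q - 3
  14q - 6 = -q - 3  ⇒  15q = 3  ⇒  q = 1/5.
The value is the attacker's expected payoff against this mix (using strike South): (1/5)·8 + (4/5)·(-6) = -16/5.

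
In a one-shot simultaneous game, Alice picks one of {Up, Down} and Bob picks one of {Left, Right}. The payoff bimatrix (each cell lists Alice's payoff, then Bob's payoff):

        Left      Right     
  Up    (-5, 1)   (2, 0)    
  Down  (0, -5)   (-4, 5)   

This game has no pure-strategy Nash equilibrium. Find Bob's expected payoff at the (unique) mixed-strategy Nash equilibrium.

Alice's mix must leave Bob indifferent between Left and Right.
  Bob's payoff from Left: p·1 + (1−p)·(-5) = 6p - 5
  Bob's payoff from Right: p·0 + (1−p)·5 = -5p + 5
  6p - 5 = -5p + 5  ⇒  11p = 10  ⇒  p = 10/11.
At equilibrium Bob is indifferent across columns, so Bob's payoff equals the payoff from Left: (10/11)·1 + (1/11)·(-5) = 5/11.

5/11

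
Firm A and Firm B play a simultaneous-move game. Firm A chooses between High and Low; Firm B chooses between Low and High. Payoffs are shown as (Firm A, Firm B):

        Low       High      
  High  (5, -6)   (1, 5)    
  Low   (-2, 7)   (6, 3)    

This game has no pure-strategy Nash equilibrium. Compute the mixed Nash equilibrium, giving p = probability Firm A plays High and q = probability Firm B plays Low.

p = 4/15, q = 5/12

Firm B's indifference between Low and High determines Firm A's mixing probability p:
  Firm B's payoff from Low: p·(-6) + (1−p)·7 = -13p + 7
  Firm B's payoff from High: p·5 + (1−p)·3 = 2p + 3
  -13p + 7 = 2p + 3  ⇒  -15p = -4  ⇒  p = 4/15.
Firm A's indifference between High and Low determines Firm B's mixing probability q:
  Firm A's payoff to High: q·5 + (1−q)·1 = 4q + 1
  Firm A's payoff to Low: q·(-2) + (1−q)·6 = -8q + 6
  4q + 1 = -8q + 6  ⇒  12q = 5  ⇒  q = 5/12.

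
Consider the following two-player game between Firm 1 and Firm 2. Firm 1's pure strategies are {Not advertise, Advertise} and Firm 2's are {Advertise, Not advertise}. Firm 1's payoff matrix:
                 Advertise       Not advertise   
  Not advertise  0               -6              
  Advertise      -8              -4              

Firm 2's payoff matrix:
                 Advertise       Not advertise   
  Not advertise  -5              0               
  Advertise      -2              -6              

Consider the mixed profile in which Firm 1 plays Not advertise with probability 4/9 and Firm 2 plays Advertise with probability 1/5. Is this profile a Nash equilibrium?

Yes

Check Firm 2's indifference given Firm 1's mix p = 4/9:
  payoff from Advertise = -10/3; payoff from Not advertise = -10/3 — equal.
Check Firm 1's indifference given Firm 2's mix q = 1/5:
  payoff from Not advertise = -24/5; payoff from Advertise = -24/5 — equal.
Both players are indifferent, so neither can profitably deviate.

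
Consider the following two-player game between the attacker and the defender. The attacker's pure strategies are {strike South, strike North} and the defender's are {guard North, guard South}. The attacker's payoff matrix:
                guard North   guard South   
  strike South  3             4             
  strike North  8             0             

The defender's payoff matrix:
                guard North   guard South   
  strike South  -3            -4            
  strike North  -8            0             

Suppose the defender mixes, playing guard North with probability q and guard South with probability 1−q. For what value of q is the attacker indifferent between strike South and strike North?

The defender's mix must leave the attacker indifferent between strike South and strike North.
  the attacker's payoff from strike South: q·3 + (1−q)·4 = -q + 4
  the attacker's payoff from strike North: q·8 + (1−q)·0 = 8q
  -q + 4 = 8q  ⇒  -9q = -4  ⇒  q = 4/9.

q = 4/9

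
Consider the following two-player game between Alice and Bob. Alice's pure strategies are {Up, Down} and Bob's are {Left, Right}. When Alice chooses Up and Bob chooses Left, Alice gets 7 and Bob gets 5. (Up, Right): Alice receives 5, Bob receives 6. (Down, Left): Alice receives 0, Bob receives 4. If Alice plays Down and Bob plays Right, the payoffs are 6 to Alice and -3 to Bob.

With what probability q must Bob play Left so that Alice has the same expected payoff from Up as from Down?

In a mixed equilibrium Alice is indifferent between Up and Down; this condition fixes q.
  Alice's payoff from Up: q·7 + (1−q)·5 = 2q + 5
  Alice's payoff from Down: q·0 + (1−q)·6 = -6q + 6
  2q + 5 = -6q + 6  ⇒  8q = 1  ⇒  q = 1/8.

q = 1/8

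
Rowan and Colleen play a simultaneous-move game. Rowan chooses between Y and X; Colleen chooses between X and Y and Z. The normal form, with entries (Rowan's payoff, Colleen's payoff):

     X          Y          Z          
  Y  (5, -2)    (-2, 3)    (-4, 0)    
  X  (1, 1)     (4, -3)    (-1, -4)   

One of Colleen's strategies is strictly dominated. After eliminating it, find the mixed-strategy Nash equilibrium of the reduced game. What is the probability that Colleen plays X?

q = 3/5

Colleen's strategy Z is strictly dominated by Y: 3 > 0 and -3 > -4. Eliminate Z.
Colleen's mix must leave Rowan indifferent between Y and X.
  Rowan's payoff from Y: q·5 + (1−q)·(-2) = 7q - 2
  Rowan's payoff from X: q·1 + (1−q)·4 = -3q + 4
  7q - 2 = -3q + 4  ⇒  10q = 6  ⇒  q = 3/5.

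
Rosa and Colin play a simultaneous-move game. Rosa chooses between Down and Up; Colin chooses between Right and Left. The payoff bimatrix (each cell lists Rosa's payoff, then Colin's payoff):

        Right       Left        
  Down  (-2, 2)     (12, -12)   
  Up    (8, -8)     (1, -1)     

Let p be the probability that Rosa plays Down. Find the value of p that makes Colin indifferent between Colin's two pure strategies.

p = 1/3

In a mixed equilibrium Colin is indifferent between Right and Left; this condition fixes p.
  Colin's payoff from Right: p·2 + (1−p)·(-8) = 10p - 8
  Colin's payoff from Left: p·(-12) + (1−p)·(-1) = -11p - 1
  10p - 8 = -11p - 1  ⇒  21p = 7  ⇒  p = 1/3.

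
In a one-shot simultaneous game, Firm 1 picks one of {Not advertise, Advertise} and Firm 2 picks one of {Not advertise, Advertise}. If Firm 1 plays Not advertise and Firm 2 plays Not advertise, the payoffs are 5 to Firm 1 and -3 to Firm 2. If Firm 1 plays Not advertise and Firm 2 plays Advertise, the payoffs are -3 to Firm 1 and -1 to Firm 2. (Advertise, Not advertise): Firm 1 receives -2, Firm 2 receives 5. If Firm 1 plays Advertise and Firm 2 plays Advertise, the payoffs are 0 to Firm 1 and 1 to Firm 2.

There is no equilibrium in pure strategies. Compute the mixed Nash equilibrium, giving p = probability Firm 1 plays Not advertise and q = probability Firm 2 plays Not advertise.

For Firm 2 to be willing to mix, Firm 2 must be indifferent between Not advertise and Advertise, which pins down Firm 1's mix.
  Firm 2's expected payoff from Not advertise: p·(-3) + (1−p)·5 = -8p + 5
  Firm 2's expected payoff from Advertise: p·(-1) + (1−p)·1 = -2p + 1
  -8p + 5 = -2p + 1  ⇒  -6p = -4  ⇒  p = 2/3.
Firm 2's mix must leave Firm 1 indifferent between Not advertise and Advertise.
  Firm 1's expected payoff from Not advertise: q·5 + (1−q)·(-3) = 8q - 3
  Firm 1's expected payoff from Advertise: q·(-2) + (1−q)·0 = -2q
  8q - 3 = -2q  ⇒  10q = 3  ⇒  q = 3/10.

p = 2/3, q = 3/10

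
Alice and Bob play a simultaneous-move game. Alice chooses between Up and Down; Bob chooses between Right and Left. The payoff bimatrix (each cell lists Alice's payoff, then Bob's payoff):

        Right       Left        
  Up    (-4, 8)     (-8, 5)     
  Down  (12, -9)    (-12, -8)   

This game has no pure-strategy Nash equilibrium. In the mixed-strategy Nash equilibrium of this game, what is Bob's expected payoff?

For Bob to be willing to mix, Bob must be indifferent between Right and Left, which pins down Alice's mix.
  Bob's expected payoff from Right: p·8 + (1−p)·(-9) = 17p - 9
  Bob's expected payoff from Left: p·5 + (1−p)·(-8) = 13p - 8
  17p - 9 = 13p - 8  ⇒  4p = 1  ⇒  p = 1/4.
At equilibrium Bob is indifferent across columns, so Bob's payoff equals the payoff from Right: (1/4)·8 + (3/4)·(-9) = -19/4.

-19/4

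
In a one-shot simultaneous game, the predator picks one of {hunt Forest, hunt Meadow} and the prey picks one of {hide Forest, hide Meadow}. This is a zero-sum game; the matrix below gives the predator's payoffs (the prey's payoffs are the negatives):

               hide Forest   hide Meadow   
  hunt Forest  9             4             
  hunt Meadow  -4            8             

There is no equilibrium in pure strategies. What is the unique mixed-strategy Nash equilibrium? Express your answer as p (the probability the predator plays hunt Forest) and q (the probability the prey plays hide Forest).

p = 12/17, q = 4/17

Set the prey's expected payoff from hide Forest equal to that from hide Meadow:
  the prey's payoff to hide Forest: p·(-9) + (1−p)·4 = -13p + 4
  the prey's payoff to hide Meadow: p·(-4) + (1−p)·(-8) = 4p - 8
  -13p + 4 = 4p - 8  ⇒  -17p = -12  ⇒  p = 12/17.
The prey's mix must leave the predator indifferent between hunt Forest and hunt Meadow.
  the predator's payoff from hunt Forest: q·9 + (1−q)·4 = 5q + 4
  the predator's payoff from hunt Meadow: q·(-4) + (1−q)·8 = -12q + 8
  5q + 4 = -12q + 8  ⇒  17q = 4  ⇒  q = 4/17.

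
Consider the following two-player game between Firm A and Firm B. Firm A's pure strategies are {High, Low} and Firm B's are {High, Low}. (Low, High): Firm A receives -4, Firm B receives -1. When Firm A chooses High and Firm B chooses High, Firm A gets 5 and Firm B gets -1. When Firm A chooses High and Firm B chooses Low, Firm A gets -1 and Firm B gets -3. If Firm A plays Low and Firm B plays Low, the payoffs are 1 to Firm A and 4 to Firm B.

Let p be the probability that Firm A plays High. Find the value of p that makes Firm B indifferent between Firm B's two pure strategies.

p = 5/7

In a mixed equilibrium Firm B is indifferent between High and Low; this condition fixes p.
  Firm B's expected payoff from High: p·(-1) + (1−p)·(-1) = -1
  Firm B's expected payoff from Low: p·(-3) + (1−p)·4 = -7p + 4
  -1 = -7p + 4  ⇒  7p = 5  ⇒  p = 5/7.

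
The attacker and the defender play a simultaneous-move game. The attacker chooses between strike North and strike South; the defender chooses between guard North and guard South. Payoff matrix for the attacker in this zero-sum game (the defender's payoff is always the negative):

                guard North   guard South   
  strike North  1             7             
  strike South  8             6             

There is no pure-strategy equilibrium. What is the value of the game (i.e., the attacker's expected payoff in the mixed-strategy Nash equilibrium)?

v = 25/4

Set the attacker's expected payoff from strike North equal to that from strike South:
  the attacker's expected payoff from strike North: q·1 + (1−q)·7 = -6q + 7
  the attacker's expected payoff from strike South: q·8 + (1−q)·6 = 2q + 6
  -6q + 7 = 2q + 6  ⇒  -8q = -1  ⇒  q = 1/8.
The value is the attacker's expected payoff against this mix (using strike North): (1/8)·1 + (7/8)·7 = 25/4.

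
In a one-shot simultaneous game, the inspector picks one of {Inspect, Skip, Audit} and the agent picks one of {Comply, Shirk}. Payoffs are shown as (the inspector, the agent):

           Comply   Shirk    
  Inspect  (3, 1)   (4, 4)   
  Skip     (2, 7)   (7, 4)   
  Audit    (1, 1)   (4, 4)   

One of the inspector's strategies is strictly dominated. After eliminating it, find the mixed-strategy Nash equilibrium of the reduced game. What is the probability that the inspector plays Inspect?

p = 1/2

The inspector's strategy Audit is strictly dominated by Skip: 2 > 1 and 7 > 4. Eliminate Audit.
The inspector's mix must leave the agent indifferent between Comply and Shirk.
  the agent's payoff to Comply: p·1 + (1−p)·7 = -6p + 7
  the agent's payoff to Shirk: p·4 + (1−p)·4 = 4
  -6p + 7 = 4  ⇒  -6p = -3  ⇒  p = 1/2.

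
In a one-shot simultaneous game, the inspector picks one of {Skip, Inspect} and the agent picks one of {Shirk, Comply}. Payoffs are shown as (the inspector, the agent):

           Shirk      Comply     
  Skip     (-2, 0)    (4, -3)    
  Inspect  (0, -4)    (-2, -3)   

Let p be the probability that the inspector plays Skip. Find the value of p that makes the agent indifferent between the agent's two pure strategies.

p = 1/4

The agent's indifference between Shirk and Comply determines the inspector's mixing probability p:
  the agent's expected payoff from Shirk: p·0 + (1−p)·(-4) = 4p - 4
  the agent's expected payoff from Comply: p·(-3) + (1−p)·(-3) = -3
  4p - 4 = -3  ⇒  4p = 1  ⇒  p = 1/4.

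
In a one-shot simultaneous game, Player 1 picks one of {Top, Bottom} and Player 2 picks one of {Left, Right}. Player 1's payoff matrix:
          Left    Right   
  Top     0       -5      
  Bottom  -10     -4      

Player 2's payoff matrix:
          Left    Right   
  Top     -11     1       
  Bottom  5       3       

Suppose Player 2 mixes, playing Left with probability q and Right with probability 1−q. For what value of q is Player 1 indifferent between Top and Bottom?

q = 1/11

Player 1's indifference between Top and Bottom determines Player 2's mixing probability q:
  Player 1's expected payoff from Top: q·0 + (1−q)·(-5) = 5q - 5
  Player 1's expected payoff from Bottom: q·(-10) + (1−q)·(-4) = -6q - 4
  5q - 5 = -6q - 4  ⇒  11q = 1  ⇒  q = 1/11.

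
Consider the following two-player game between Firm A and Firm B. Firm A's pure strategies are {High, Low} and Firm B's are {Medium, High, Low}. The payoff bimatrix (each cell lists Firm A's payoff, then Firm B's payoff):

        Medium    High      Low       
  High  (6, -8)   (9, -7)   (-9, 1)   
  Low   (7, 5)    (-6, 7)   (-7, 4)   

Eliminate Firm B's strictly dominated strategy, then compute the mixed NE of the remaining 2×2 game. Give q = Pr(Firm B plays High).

q = 2/17

Firm B's strategy Medium is strictly dominated by High: -7 > -8 and 7 > 5. Eliminate Medium.
In a mixed equilibrium Firm A is indifferent between High and Low; this condition fixes q.
  Firm A's payoff from High: q·9 + (1−q)·(-9) = 18q - 9
  Firm A's payoff from Low: q·(-6) + (1−q)·(-7) = q - 7
  18q - 9 = q - 7  ⇒  17q = 2  ⇒  q = 2/17.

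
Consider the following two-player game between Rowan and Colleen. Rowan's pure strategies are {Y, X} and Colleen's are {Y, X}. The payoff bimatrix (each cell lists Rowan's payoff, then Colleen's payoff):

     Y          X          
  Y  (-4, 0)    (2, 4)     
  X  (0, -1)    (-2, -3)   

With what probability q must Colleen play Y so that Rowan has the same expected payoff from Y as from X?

q = 1/2

In a mixed equilibrium Rowan is indifferent between Y and X; this condition fixes q.
  Rowan's payoff from Y: q·(-4) + (1−q)·2 = -6q + 2
  Rowan's payoff from X: q·0 + (1−q)·(-2) = 2q - 2
  -6q + 2 = 2q - 2  ⇒  -8q = -4  ⇒  q = 1/2.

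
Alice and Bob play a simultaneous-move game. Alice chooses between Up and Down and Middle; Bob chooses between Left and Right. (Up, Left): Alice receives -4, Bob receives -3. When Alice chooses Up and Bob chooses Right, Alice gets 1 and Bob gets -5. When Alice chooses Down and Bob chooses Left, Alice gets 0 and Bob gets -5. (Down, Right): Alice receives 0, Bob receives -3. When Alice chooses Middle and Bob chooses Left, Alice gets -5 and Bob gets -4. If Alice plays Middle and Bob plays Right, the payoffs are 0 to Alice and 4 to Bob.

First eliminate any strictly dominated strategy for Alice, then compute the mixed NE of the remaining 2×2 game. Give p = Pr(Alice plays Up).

p = 1/2

Alice's strategy Middle is strictly dominated by Up: -4 > -5 and 1 > 0. Eliminate Middle.
In a mixed equilibrium Bob is indifferent between Left and Right; this condition fixes p.
  Bob's payoff to Left: p·(-3) + (1−p)·(-5) = 2p - 5
  Bob's payoff to Right: p·(-5) + (1−p)·(-3) = -2p - 3
  2p - 5 = -2p - 3  ⇒  4p = 2  ⇒  p = 1/2.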